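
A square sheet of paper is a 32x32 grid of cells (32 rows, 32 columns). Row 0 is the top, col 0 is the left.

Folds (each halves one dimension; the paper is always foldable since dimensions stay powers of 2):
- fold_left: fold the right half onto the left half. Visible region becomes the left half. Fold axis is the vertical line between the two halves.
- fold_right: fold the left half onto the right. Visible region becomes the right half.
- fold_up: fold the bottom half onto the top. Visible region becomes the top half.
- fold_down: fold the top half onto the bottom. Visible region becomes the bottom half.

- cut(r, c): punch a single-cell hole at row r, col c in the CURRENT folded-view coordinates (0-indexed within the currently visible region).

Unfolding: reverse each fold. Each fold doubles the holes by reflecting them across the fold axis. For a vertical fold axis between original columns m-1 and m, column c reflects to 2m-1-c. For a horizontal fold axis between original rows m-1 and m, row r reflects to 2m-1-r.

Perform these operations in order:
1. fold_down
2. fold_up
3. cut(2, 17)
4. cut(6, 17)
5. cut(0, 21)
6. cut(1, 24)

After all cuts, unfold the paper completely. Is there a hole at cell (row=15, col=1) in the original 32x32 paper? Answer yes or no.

Op 1 fold_down: fold axis h@16; visible region now rows[16,32) x cols[0,32) = 16x32
Op 2 fold_up: fold axis h@24; visible region now rows[16,24) x cols[0,32) = 8x32
Op 3 cut(2, 17): punch at orig (18,17); cuts so far [(18, 17)]; region rows[16,24) x cols[0,32) = 8x32
Op 4 cut(6, 17): punch at orig (22,17); cuts so far [(18, 17), (22, 17)]; region rows[16,24) x cols[0,32) = 8x32
Op 5 cut(0, 21): punch at orig (16,21); cuts so far [(16, 21), (18, 17), (22, 17)]; region rows[16,24) x cols[0,32) = 8x32
Op 6 cut(1, 24): punch at orig (17,24); cuts so far [(16, 21), (17, 24), (18, 17), (22, 17)]; region rows[16,24) x cols[0,32) = 8x32
Unfold 1 (reflect across h@24): 8 holes -> [(16, 21), (17, 24), (18, 17), (22, 17), (25, 17), (29, 17), (30, 24), (31, 21)]
Unfold 2 (reflect across h@16): 16 holes -> [(0, 21), (1, 24), (2, 17), (6, 17), (9, 17), (13, 17), (14, 24), (15, 21), (16, 21), (17, 24), (18, 17), (22, 17), (25, 17), (29, 17), (30, 24), (31, 21)]
Holes: [(0, 21), (1, 24), (2, 17), (6, 17), (9, 17), (13, 17), (14, 24), (15, 21), (16, 21), (17, 24), (18, 17), (22, 17), (25, 17), (29, 17), (30, 24), (31, 21)]

Answer: no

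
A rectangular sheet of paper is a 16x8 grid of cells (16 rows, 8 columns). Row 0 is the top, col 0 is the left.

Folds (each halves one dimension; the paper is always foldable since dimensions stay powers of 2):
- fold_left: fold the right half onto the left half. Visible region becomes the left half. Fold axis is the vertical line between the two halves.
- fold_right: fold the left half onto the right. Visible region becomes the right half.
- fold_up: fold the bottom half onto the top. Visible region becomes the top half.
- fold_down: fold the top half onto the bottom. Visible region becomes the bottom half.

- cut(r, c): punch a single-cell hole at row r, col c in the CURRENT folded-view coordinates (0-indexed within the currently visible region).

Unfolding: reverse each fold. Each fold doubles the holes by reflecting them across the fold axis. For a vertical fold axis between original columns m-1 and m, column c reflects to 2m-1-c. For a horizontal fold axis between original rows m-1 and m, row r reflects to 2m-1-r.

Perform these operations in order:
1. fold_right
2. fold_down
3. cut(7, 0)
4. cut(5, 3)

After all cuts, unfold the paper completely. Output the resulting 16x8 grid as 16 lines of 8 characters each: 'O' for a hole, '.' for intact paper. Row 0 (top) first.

Answer: ...OO...
........
O......O
........
........
........
........
........
........
........
........
........
........
O......O
........
...OO...

Derivation:
Op 1 fold_right: fold axis v@4; visible region now rows[0,16) x cols[4,8) = 16x4
Op 2 fold_down: fold axis h@8; visible region now rows[8,16) x cols[4,8) = 8x4
Op 3 cut(7, 0): punch at orig (15,4); cuts so far [(15, 4)]; region rows[8,16) x cols[4,8) = 8x4
Op 4 cut(5, 3): punch at orig (13,7); cuts so far [(13, 7), (15, 4)]; region rows[8,16) x cols[4,8) = 8x4
Unfold 1 (reflect across h@8): 4 holes -> [(0, 4), (2, 7), (13, 7), (15, 4)]
Unfold 2 (reflect across v@4): 8 holes -> [(0, 3), (0, 4), (2, 0), (2, 7), (13, 0), (13, 7), (15, 3), (15, 4)]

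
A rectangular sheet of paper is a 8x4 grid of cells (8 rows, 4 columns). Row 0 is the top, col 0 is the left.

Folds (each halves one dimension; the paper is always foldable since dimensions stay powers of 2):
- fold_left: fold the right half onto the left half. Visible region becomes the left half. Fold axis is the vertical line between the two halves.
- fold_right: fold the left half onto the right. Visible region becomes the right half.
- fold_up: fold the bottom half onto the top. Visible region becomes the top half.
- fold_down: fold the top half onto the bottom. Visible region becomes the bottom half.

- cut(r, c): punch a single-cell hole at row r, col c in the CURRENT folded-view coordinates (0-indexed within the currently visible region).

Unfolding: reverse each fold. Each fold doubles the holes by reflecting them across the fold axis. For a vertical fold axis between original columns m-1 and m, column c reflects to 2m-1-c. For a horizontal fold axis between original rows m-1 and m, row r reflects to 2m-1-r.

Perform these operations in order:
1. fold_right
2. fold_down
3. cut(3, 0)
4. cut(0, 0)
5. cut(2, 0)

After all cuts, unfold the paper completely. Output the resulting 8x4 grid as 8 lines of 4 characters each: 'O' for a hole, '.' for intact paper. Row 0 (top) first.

Op 1 fold_right: fold axis v@2; visible region now rows[0,8) x cols[2,4) = 8x2
Op 2 fold_down: fold axis h@4; visible region now rows[4,8) x cols[2,4) = 4x2
Op 3 cut(3, 0): punch at orig (7,2); cuts so far [(7, 2)]; region rows[4,8) x cols[2,4) = 4x2
Op 4 cut(0, 0): punch at orig (4,2); cuts so far [(4, 2), (7, 2)]; region rows[4,8) x cols[2,4) = 4x2
Op 5 cut(2, 0): punch at orig (6,2); cuts so far [(4, 2), (6, 2), (7, 2)]; region rows[4,8) x cols[2,4) = 4x2
Unfold 1 (reflect across h@4): 6 holes -> [(0, 2), (1, 2), (3, 2), (4, 2), (6, 2), (7, 2)]
Unfold 2 (reflect across v@2): 12 holes -> [(0, 1), (0, 2), (1, 1), (1, 2), (3, 1), (3, 2), (4, 1), (4, 2), (6, 1), (6, 2), (7, 1), (7, 2)]

Answer: .OO.
.OO.
....
.OO.
.OO.
....
.OO.
.OO.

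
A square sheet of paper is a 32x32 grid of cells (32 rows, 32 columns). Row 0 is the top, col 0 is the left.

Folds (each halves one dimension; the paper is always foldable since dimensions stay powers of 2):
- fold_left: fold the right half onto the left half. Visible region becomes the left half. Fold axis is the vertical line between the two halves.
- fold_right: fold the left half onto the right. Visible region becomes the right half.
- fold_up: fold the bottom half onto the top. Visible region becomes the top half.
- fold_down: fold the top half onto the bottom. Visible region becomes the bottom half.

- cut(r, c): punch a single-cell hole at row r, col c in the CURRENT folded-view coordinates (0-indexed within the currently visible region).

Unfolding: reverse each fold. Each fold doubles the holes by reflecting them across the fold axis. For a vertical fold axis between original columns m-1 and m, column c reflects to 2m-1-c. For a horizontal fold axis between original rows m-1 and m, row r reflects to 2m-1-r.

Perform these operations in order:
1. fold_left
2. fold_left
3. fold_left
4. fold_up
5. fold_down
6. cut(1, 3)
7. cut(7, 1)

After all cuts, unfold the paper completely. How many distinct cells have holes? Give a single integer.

Answer: 64

Derivation:
Op 1 fold_left: fold axis v@16; visible region now rows[0,32) x cols[0,16) = 32x16
Op 2 fold_left: fold axis v@8; visible region now rows[0,32) x cols[0,8) = 32x8
Op 3 fold_left: fold axis v@4; visible region now rows[0,32) x cols[0,4) = 32x4
Op 4 fold_up: fold axis h@16; visible region now rows[0,16) x cols[0,4) = 16x4
Op 5 fold_down: fold axis h@8; visible region now rows[8,16) x cols[0,4) = 8x4
Op 6 cut(1, 3): punch at orig (9,3); cuts so far [(9, 3)]; region rows[8,16) x cols[0,4) = 8x4
Op 7 cut(7, 1): punch at orig (15,1); cuts so far [(9, 3), (15, 1)]; region rows[8,16) x cols[0,4) = 8x4
Unfold 1 (reflect across h@8): 4 holes -> [(0, 1), (6, 3), (9, 3), (15, 1)]
Unfold 2 (reflect across h@16): 8 holes -> [(0, 1), (6, 3), (9, 3), (15, 1), (16, 1), (22, 3), (25, 3), (31, 1)]
Unfold 3 (reflect across v@4): 16 holes -> [(0, 1), (0, 6), (6, 3), (6, 4), (9, 3), (9, 4), (15, 1), (15, 6), (16, 1), (16, 6), (22, 3), (22, 4), (25, 3), (25, 4), (31, 1), (31, 6)]
Unfold 4 (reflect across v@8): 32 holes -> [(0, 1), (0, 6), (0, 9), (0, 14), (6, 3), (6, 4), (6, 11), (6, 12), (9, 3), (9, 4), (9, 11), (9, 12), (15, 1), (15, 6), (15, 9), (15, 14), (16, 1), (16, 6), (16, 9), (16, 14), (22, 3), (22, 4), (22, 11), (22, 12), (25, 3), (25, 4), (25, 11), (25, 12), (31, 1), (31, 6), (31, 9), (31, 14)]
Unfold 5 (reflect across v@16): 64 holes -> [(0, 1), (0, 6), (0, 9), (0, 14), (0, 17), (0, 22), (0, 25), (0, 30), (6, 3), (6, 4), (6, 11), (6, 12), (6, 19), (6, 20), (6, 27), (6, 28), (9, 3), (9, 4), (9, 11), (9, 12), (9, 19), (9, 20), (9, 27), (9, 28), (15, 1), (15, 6), (15, 9), (15, 14), (15, 17), (15, 22), (15, 25), (15, 30), (16, 1), (16, 6), (16, 9), (16, 14), (16, 17), (16, 22), (16, 25), (16, 30), (22, 3), (22, 4), (22, 11), (22, 12), (22, 19), (22, 20), (22, 27), (22, 28), (25, 3), (25, 4), (25, 11), (25, 12), (25, 19), (25, 20), (25, 27), (25, 28), (31, 1), (31, 6), (31, 9), (31, 14), (31, 17), (31, 22), (31, 25), (31, 30)]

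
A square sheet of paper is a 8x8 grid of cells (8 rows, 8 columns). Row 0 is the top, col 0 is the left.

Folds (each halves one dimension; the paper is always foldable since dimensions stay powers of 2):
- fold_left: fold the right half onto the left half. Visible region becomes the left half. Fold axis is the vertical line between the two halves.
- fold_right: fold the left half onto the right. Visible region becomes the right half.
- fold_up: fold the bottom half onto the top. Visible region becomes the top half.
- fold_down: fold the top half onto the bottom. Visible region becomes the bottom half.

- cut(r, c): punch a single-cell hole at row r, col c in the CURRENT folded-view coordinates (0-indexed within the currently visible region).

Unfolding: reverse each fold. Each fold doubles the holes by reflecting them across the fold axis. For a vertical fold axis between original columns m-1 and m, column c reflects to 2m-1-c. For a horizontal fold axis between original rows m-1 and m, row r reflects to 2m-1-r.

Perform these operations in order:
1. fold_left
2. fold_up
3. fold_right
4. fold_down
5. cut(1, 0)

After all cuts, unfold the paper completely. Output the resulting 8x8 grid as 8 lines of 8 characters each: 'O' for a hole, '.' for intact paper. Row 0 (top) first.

Op 1 fold_left: fold axis v@4; visible region now rows[0,8) x cols[0,4) = 8x4
Op 2 fold_up: fold axis h@4; visible region now rows[0,4) x cols[0,4) = 4x4
Op 3 fold_right: fold axis v@2; visible region now rows[0,4) x cols[2,4) = 4x2
Op 4 fold_down: fold axis h@2; visible region now rows[2,4) x cols[2,4) = 2x2
Op 5 cut(1, 0): punch at orig (3,2); cuts so far [(3, 2)]; region rows[2,4) x cols[2,4) = 2x2
Unfold 1 (reflect across h@2): 2 holes -> [(0, 2), (3, 2)]
Unfold 2 (reflect across v@2): 4 holes -> [(0, 1), (0, 2), (3, 1), (3, 2)]
Unfold 3 (reflect across h@4): 8 holes -> [(0, 1), (0, 2), (3, 1), (3, 2), (4, 1), (4, 2), (7, 1), (7, 2)]
Unfold 4 (reflect across v@4): 16 holes -> [(0, 1), (0, 2), (0, 5), (0, 6), (3, 1), (3, 2), (3, 5), (3, 6), (4, 1), (4, 2), (4, 5), (4, 6), (7, 1), (7, 2), (7, 5), (7, 6)]

Answer: .OO..OO.
........
........
.OO..OO.
.OO..OO.
........
........
.OO..OO.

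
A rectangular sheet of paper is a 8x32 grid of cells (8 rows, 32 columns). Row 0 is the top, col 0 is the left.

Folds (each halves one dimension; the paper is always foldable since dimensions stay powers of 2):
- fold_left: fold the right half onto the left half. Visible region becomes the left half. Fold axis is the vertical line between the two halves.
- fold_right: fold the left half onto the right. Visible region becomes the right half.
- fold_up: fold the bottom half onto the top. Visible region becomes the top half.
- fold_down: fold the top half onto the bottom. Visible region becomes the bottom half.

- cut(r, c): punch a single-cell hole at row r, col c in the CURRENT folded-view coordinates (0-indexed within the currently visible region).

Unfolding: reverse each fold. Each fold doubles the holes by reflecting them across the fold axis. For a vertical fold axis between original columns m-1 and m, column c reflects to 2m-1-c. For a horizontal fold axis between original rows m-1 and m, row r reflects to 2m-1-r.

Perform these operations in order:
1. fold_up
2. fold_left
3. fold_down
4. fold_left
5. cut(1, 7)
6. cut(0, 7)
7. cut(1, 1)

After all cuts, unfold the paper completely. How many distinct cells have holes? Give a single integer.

Op 1 fold_up: fold axis h@4; visible region now rows[0,4) x cols[0,32) = 4x32
Op 2 fold_left: fold axis v@16; visible region now rows[0,4) x cols[0,16) = 4x16
Op 3 fold_down: fold axis h@2; visible region now rows[2,4) x cols[0,16) = 2x16
Op 4 fold_left: fold axis v@8; visible region now rows[2,4) x cols[0,8) = 2x8
Op 5 cut(1, 7): punch at orig (3,7); cuts so far [(3, 7)]; region rows[2,4) x cols[0,8) = 2x8
Op 6 cut(0, 7): punch at orig (2,7); cuts so far [(2, 7), (3, 7)]; region rows[2,4) x cols[0,8) = 2x8
Op 7 cut(1, 1): punch at orig (3,1); cuts so far [(2, 7), (3, 1), (3, 7)]; region rows[2,4) x cols[0,8) = 2x8
Unfold 1 (reflect across v@8): 6 holes -> [(2, 7), (2, 8), (3, 1), (3, 7), (3, 8), (3, 14)]
Unfold 2 (reflect across h@2): 12 holes -> [(0, 1), (0, 7), (0, 8), (0, 14), (1, 7), (1, 8), (2, 7), (2, 8), (3, 1), (3, 7), (3, 8), (3, 14)]
Unfold 3 (reflect across v@16): 24 holes -> [(0, 1), (0, 7), (0, 8), (0, 14), (0, 17), (0, 23), (0, 24), (0, 30), (1, 7), (1, 8), (1, 23), (1, 24), (2, 7), (2, 8), (2, 23), (2, 24), (3, 1), (3, 7), (3, 8), (3, 14), (3, 17), (3, 23), (3, 24), (3, 30)]
Unfold 4 (reflect across h@4): 48 holes -> [(0, 1), (0, 7), (0, 8), (0, 14), (0, 17), (0, 23), (0, 24), (0, 30), (1, 7), (1, 8), (1, 23), (1, 24), (2, 7), (2, 8), (2, 23), (2, 24), (3, 1), (3, 7), (3, 8), (3, 14), (3, 17), (3, 23), (3, 24), (3, 30), (4, 1), (4, 7), (4, 8), (4, 14), (4, 17), (4, 23), (4, 24), (4, 30), (5, 7), (5, 8), (5, 23), (5, 24), (6, 7), (6, 8), (6, 23), (6, 24), (7, 1), (7, 7), (7, 8), (7, 14), (7, 17), (7, 23), (7, 24), (7, 30)]

Answer: 48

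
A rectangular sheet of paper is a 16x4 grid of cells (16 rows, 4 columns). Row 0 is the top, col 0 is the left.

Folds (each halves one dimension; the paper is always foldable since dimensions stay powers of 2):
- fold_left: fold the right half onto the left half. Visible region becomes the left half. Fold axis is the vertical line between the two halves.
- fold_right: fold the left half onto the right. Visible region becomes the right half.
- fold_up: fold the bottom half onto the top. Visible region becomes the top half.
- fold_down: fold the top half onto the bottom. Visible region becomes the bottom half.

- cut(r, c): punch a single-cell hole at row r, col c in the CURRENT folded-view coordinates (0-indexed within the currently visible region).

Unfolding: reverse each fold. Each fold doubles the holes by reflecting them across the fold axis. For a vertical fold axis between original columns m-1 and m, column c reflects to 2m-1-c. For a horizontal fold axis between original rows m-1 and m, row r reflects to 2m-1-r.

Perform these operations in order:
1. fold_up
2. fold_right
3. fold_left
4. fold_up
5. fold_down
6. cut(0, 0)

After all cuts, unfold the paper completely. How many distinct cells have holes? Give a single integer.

Answer: 32

Derivation:
Op 1 fold_up: fold axis h@8; visible region now rows[0,8) x cols[0,4) = 8x4
Op 2 fold_right: fold axis v@2; visible region now rows[0,8) x cols[2,4) = 8x2
Op 3 fold_left: fold axis v@3; visible region now rows[0,8) x cols[2,3) = 8x1
Op 4 fold_up: fold axis h@4; visible region now rows[0,4) x cols[2,3) = 4x1
Op 5 fold_down: fold axis h@2; visible region now rows[2,4) x cols[2,3) = 2x1
Op 6 cut(0, 0): punch at orig (2,2); cuts so far [(2, 2)]; region rows[2,4) x cols[2,3) = 2x1
Unfold 1 (reflect across h@2): 2 holes -> [(1, 2), (2, 2)]
Unfold 2 (reflect across h@4): 4 holes -> [(1, 2), (2, 2), (5, 2), (6, 2)]
Unfold 3 (reflect across v@3): 8 holes -> [(1, 2), (1, 3), (2, 2), (2, 3), (5, 2), (5, 3), (6, 2), (6, 3)]
Unfold 4 (reflect across v@2): 16 holes -> [(1, 0), (1, 1), (1, 2), (1, 3), (2, 0), (2, 1), (2, 2), (2, 3), (5, 0), (5, 1), (5, 2), (5, 3), (6, 0), (6, 1), (6, 2), (6, 3)]
Unfold 5 (reflect across h@8): 32 holes -> [(1, 0), (1, 1), (1, 2), (1, 3), (2, 0), (2, 1), (2, 2), (2, 3), (5, 0), (5, 1), (5, 2), (5, 3), (6, 0), (6, 1), (6, 2), (6, 3), (9, 0), (9, 1), (9, 2), (9, 3), (10, 0), (10, 1), (10, 2), (10, 3), (13, 0), (13, 1), (13, 2), (13, 3), (14, 0), (14, 1), (14, 2), (14, 3)]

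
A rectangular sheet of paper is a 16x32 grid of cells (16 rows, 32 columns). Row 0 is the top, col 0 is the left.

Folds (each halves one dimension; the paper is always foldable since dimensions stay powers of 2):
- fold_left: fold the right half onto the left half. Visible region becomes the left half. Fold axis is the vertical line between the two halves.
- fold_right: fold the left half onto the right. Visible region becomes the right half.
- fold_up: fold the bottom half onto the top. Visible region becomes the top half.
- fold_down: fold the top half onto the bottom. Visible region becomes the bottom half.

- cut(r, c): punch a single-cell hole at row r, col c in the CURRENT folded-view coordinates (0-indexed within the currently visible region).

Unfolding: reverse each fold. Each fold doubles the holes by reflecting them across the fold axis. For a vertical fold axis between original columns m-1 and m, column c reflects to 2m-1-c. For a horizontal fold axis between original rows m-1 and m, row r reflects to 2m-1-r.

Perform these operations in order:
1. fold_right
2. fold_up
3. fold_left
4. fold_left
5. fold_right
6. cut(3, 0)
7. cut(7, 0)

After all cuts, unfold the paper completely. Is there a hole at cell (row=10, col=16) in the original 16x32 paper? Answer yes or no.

Answer: no

Derivation:
Op 1 fold_right: fold axis v@16; visible region now rows[0,16) x cols[16,32) = 16x16
Op 2 fold_up: fold axis h@8; visible region now rows[0,8) x cols[16,32) = 8x16
Op 3 fold_left: fold axis v@24; visible region now rows[0,8) x cols[16,24) = 8x8
Op 4 fold_left: fold axis v@20; visible region now rows[0,8) x cols[16,20) = 8x4
Op 5 fold_right: fold axis v@18; visible region now rows[0,8) x cols[18,20) = 8x2
Op 6 cut(3, 0): punch at orig (3,18); cuts so far [(3, 18)]; region rows[0,8) x cols[18,20) = 8x2
Op 7 cut(7, 0): punch at orig (7,18); cuts so far [(3, 18), (7, 18)]; region rows[0,8) x cols[18,20) = 8x2
Unfold 1 (reflect across v@18): 4 holes -> [(3, 17), (3, 18), (7, 17), (7, 18)]
Unfold 2 (reflect across v@20): 8 holes -> [(3, 17), (3, 18), (3, 21), (3, 22), (7, 17), (7, 18), (7, 21), (7, 22)]
Unfold 3 (reflect across v@24): 16 holes -> [(3, 17), (3, 18), (3, 21), (3, 22), (3, 25), (3, 26), (3, 29), (3, 30), (7, 17), (7, 18), (7, 21), (7, 22), (7, 25), (7, 26), (7, 29), (7, 30)]
Unfold 4 (reflect across h@8): 32 holes -> [(3, 17), (3, 18), (3, 21), (3, 22), (3, 25), (3, 26), (3, 29), (3, 30), (7, 17), (7, 18), (7, 21), (7, 22), (7, 25), (7, 26), (7, 29), (7, 30), (8, 17), (8, 18), (8, 21), (8, 22), (8, 25), (8, 26), (8, 29), (8, 30), (12, 17), (12, 18), (12, 21), (12, 22), (12, 25), (12, 26), (12, 29), (12, 30)]
Unfold 5 (reflect across v@16): 64 holes -> [(3, 1), (3, 2), (3, 5), (3, 6), (3, 9), (3, 10), (3, 13), (3, 14), (3, 17), (3, 18), (3, 21), (3, 22), (3, 25), (3, 26), (3, 29), (3, 30), (7, 1), (7, 2), (7, 5), (7, 6), (7, 9), (7, 10), (7, 13), (7, 14), (7, 17), (7, 18), (7, 21), (7, 22), (7, 25), (7, 26), (7, 29), (7, 30), (8, 1), (8, 2), (8, 5), (8, 6), (8, 9), (8, 10), (8, 13), (8, 14), (8, 17), (8, 18), (8, 21), (8, 22), (8, 25), (8, 26), (8, 29), (8, 30), (12, 1), (12, 2), (12, 5), (12, 6), (12, 9), (12, 10), (12, 13), (12, 14), (12, 17), (12, 18), (12, 21), (12, 22), (12, 25), (12, 26), (12, 29), (12, 30)]
Holes: [(3, 1), (3, 2), (3, 5), (3, 6), (3, 9), (3, 10), (3, 13), (3, 14), (3, 17), (3, 18), (3, 21), (3, 22), (3, 25), (3, 26), (3, 29), (3, 30), (7, 1), (7, 2), (7, 5), (7, 6), (7, 9), (7, 10), (7, 13), (7, 14), (7, 17), (7, 18), (7, 21), (7, 22), (7, 25), (7, 26), (7, 29), (7, 30), (8, 1), (8, 2), (8, 5), (8, 6), (8, 9), (8, 10), (8, 13), (8, 14), (8, 17), (8, 18), (8, 21), (8, 22), (8, 25), (8, 26), (8, 29), (8, 30), (12, 1), (12, 2), (12, 5), (12, 6), (12, 9), (12, 10), (12, 13), (12, 14), (12, 17), (12, 18), (12, 21), (12, 22), (12, 25), (12, 26), (12, 29), (12, 30)]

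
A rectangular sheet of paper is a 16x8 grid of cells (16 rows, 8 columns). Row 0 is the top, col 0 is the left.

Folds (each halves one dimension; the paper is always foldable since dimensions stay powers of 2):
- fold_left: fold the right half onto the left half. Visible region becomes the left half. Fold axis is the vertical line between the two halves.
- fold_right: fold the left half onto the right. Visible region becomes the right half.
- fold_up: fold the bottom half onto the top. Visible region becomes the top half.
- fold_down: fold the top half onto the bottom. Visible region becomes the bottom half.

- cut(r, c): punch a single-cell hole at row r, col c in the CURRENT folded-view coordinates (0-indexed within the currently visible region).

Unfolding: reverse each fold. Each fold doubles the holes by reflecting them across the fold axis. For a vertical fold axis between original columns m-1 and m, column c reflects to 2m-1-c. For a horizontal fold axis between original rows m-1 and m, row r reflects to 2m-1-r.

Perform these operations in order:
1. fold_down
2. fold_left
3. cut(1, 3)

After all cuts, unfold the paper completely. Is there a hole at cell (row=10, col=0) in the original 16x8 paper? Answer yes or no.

Answer: no

Derivation:
Op 1 fold_down: fold axis h@8; visible region now rows[8,16) x cols[0,8) = 8x8
Op 2 fold_left: fold axis v@4; visible region now rows[8,16) x cols[0,4) = 8x4
Op 3 cut(1, 3): punch at orig (9,3); cuts so far [(9, 3)]; region rows[8,16) x cols[0,4) = 8x4
Unfold 1 (reflect across v@4): 2 holes -> [(9, 3), (9, 4)]
Unfold 2 (reflect across h@8): 4 holes -> [(6, 3), (6, 4), (9, 3), (9, 4)]
Holes: [(6, 3), (6, 4), (9, 3), (9, 4)]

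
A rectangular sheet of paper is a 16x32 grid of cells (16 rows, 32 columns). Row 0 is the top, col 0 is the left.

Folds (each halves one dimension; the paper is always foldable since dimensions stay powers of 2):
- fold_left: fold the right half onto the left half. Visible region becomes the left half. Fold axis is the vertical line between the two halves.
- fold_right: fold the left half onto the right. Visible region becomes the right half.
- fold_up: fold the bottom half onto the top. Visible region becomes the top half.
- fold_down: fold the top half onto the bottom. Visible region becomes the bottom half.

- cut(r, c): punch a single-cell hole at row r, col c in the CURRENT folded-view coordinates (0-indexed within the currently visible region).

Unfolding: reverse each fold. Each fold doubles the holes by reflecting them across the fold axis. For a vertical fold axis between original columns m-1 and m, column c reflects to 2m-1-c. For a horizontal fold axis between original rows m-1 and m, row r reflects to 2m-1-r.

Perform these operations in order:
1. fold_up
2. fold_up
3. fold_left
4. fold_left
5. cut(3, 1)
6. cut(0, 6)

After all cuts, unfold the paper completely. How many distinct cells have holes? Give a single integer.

Op 1 fold_up: fold axis h@8; visible region now rows[0,8) x cols[0,32) = 8x32
Op 2 fold_up: fold axis h@4; visible region now rows[0,4) x cols[0,32) = 4x32
Op 3 fold_left: fold axis v@16; visible region now rows[0,4) x cols[0,16) = 4x16
Op 4 fold_left: fold axis v@8; visible region now rows[0,4) x cols[0,8) = 4x8
Op 5 cut(3, 1): punch at orig (3,1); cuts so far [(3, 1)]; region rows[0,4) x cols[0,8) = 4x8
Op 6 cut(0, 6): punch at orig (0,6); cuts so far [(0, 6), (3, 1)]; region rows[0,4) x cols[0,8) = 4x8
Unfold 1 (reflect across v@8): 4 holes -> [(0, 6), (0, 9), (3, 1), (3, 14)]
Unfold 2 (reflect across v@16): 8 holes -> [(0, 6), (0, 9), (0, 22), (0, 25), (3, 1), (3, 14), (3, 17), (3, 30)]
Unfold 3 (reflect across h@4): 16 holes -> [(0, 6), (0, 9), (0, 22), (0, 25), (3, 1), (3, 14), (3, 17), (3, 30), (4, 1), (4, 14), (4, 17), (4, 30), (7, 6), (7, 9), (7, 22), (7, 25)]
Unfold 4 (reflect across h@8): 32 holes -> [(0, 6), (0, 9), (0, 22), (0, 25), (3, 1), (3, 14), (3, 17), (3, 30), (4, 1), (4, 14), (4, 17), (4, 30), (7, 6), (7, 9), (7, 22), (7, 25), (8, 6), (8, 9), (8, 22), (8, 25), (11, 1), (11, 14), (11, 17), (11, 30), (12, 1), (12, 14), (12, 17), (12, 30), (15, 6), (15, 9), (15, 22), (15, 25)]

Answer: 32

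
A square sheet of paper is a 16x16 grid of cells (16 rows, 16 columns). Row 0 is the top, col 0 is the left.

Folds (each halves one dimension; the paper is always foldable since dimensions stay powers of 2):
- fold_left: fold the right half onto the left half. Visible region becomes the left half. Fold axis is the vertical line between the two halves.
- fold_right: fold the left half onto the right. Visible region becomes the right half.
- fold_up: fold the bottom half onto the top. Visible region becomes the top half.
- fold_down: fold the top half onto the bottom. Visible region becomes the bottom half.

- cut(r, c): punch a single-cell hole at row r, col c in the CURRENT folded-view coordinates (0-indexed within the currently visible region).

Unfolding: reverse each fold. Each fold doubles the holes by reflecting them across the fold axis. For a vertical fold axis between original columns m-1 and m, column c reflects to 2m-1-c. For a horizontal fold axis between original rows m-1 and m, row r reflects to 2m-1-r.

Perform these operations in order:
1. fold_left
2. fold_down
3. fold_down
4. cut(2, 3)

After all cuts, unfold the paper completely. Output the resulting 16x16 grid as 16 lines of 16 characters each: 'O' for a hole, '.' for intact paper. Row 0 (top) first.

Op 1 fold_left: fold axis v@8; visible region now rows[0,16) x cols[0,8) = 16x8
Op 2 fold_down: fold axis h@8; visible region now rows[8,16) x cols[0,8) = 8x8
Op 3 fold_down: fold axis h@12; visible region now rows[12,16) x cols[0,8) = 4x8
Op 4 cut(2, 3): punch at orig (14,3); cuts so far [(14, 3)]; region rows[12,16) x cols[0,8) = 4x8
Unfold 1 (reflect across h@12): 2 holes -> [(9, 3), (14, 3)]
Unfold 2 (reflect across h@8): 4 holes -> [(1, 3), (6, 3), (9, 3), (14, 3)]
Unfold 3 (reflect across v@8): 8 holes -> [(1, 3), (1, 12), (6, 3), (6, 12), (9, 3), (9, 12), (14, 3), (14, 12)]

Answer: ................
...O........O...
................
................
................
................
...O........O...
................
................
...O........O...
................
................
................
................
...O........O...
................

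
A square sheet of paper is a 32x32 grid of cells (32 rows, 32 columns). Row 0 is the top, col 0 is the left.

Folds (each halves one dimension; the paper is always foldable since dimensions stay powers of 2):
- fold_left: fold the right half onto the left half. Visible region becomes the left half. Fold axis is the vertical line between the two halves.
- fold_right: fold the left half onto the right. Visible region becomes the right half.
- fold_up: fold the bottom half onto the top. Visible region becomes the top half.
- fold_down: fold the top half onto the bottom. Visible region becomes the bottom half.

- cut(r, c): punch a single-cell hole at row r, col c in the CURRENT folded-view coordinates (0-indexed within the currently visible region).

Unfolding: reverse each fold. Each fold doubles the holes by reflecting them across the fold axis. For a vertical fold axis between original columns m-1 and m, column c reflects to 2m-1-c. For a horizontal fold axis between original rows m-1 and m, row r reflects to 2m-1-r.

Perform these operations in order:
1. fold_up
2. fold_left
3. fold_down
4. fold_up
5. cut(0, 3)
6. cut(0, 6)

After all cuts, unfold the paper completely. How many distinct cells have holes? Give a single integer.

Answer: 32

Derivation:
Op 1 fold_up: fold axis h@16; visible region now rows[0,16) x cols[0,32) = 16x32
Op 2 fold_left: fold axis v@16; visible region now rows[0,16) x cols[0,16) = 16x16
Op 3 fold_down: fold axis h@8; visible region now rows[8,16) x cols[0,16) = 8x16
Op 4 fold_up: fold axis h@12; visible region now rows[8,12) x cols[0,16) = 4x16
Op 5 cut(0, 3): punch at orig (8,3); cuts so far [(8, 3)]; region rows[8,12) x cols[0,16) = 4x16
Op 6 cut(0, 6): punch at orig (8,6); cuts so far [(8, 3), (8, 6)]; region rows[8,12) x cols[0,16) = 4x16
Unfold 1 (reflect across h@12): 4 holes -> [(8, 3), (8, 6), (15, 3), (15, 6)]
Unfold 2 (reflect across h@8): 8 holes -> [(0, 3), (0, 6), (7, 3), (7, 6), (8, 3), (8, 6), (15, 3), (15, 6)]
Unfold 3 (reflect across v@16): 16 holes -> [(0, 3), (0, 6), (0, 25), (0, 28), (7, 3), (7, 6), (7, 25), (7, 28), (8, 3), (8, 6), (8, 25), (8, 28), (15, 3), (15, 6), (15, 25), (15, 28)]
Unfold 4 (reflect across h@16): 32 holes -> [(0, 3), (0, 6), (0, 25), (0, 28), (7, 3), (7, 6), (7, 25), (7, 28), (8, 3), (8, 6), (8, 25), (8, 28), (15, 3), (15, 6), (15, 25), (15, 28), (16, 3), (16, 6), (16, 25), (16, 28), (23, 3), (23, 6), (23, 25), (23, 28), (24, 3), (24, 6), (24, 25), (24, 28), (31, 3), (31, 6), (31, 25), (31, 28)]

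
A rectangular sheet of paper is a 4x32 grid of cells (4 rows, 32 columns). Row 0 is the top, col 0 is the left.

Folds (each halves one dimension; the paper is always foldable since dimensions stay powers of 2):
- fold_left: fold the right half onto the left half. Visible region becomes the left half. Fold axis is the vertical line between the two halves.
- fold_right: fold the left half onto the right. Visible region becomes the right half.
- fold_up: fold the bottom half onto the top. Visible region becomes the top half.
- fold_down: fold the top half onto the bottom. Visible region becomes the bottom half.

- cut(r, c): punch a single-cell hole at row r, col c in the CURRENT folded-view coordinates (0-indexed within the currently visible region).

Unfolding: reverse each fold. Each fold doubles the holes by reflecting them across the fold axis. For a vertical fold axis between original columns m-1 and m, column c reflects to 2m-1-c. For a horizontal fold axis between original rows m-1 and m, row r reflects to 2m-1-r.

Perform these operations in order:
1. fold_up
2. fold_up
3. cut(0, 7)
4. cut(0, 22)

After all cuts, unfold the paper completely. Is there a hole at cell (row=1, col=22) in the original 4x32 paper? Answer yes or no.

Answer: yes

Derivation:
Op 1 fold_up: fold axis h@2; visible region now rows[0,2) x cols[0,32) = 2x32
Op 2 fold_up: fold axis h@1; visible region now rows[0,1) x cols[0,32) = 1x32
Op 3 cut(0, 7): punch at orig (0,7); cuts so far [(0, 7)]; region rows[0,1) x cols[0,32) = 1x32
Op 4 cut(0, 22): punch at orig (0,22); cuts so far [(0, 7), (0, 22)]; region rows[0,1) x cols[0,32) = 1x32
Unfold 1 (reflect across h@1): 4 holes -> [(0, 7), (0, 22), (1, 7), (1, 22)]
Unfold 2 (reflect across h@2): 8 holes -> [(0, 7), (0, 22), (1, 7), (1, 22), (2, 7), (2, 22), (3, 7), (3, 22)]
Holes: [(0, 7), (0, 22), (1, 7), (1, 22), (2, 7), (2, 22), (3, 7), (3, 22)]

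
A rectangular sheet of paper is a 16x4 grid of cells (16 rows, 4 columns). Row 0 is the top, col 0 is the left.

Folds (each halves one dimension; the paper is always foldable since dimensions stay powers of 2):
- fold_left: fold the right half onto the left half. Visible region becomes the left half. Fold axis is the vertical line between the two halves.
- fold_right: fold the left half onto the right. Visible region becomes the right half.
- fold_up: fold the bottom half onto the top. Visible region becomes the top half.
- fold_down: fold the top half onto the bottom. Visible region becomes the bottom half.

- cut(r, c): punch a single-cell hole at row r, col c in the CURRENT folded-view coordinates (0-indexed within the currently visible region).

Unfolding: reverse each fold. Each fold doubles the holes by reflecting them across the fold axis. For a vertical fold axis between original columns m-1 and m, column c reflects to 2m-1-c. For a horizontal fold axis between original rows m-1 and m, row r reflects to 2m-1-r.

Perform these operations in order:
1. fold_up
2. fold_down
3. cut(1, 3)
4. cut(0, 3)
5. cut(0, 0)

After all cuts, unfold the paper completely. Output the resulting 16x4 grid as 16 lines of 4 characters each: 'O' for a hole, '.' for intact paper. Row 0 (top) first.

Answer: ....
....
...O
O..O
O..O
...O
....
....
....
....
...O
O..O
O..O
...O
....
....

Derivation:
Op 1 fold_up: fold axis h@8; visible region now rows[0,8) x cols[0,4) = 8x4
Op 2 fold_down: fold axis h@4; visible region now rows[4,8) x cols[0,4) = 4x4
Op 3 cut(1, 3): punch at orig (5,3); cuts so far [(5, 3)]; region rows[4,8) x cols[0,4) = 4x4
Op 4 cut(0, 3): punch at orig (4,3); cuts so far [(4, 3), (5, 3)]; region rows[4,8) x cols[0,4) = 4x4
Op 5 cut(0, 0): punch at orig (4,0); cuts so far [(4, 0), (4, 3), (5, 3)]; region rows[4,8) x cols[0,4) = 4x4
Unfold 1 (reflect across h@4): 6 holes -> [(2, 3), (3, 0), (3, 3), (4, 0), (4, 3), (5, 3)]
Unfold 2 (reflect across h@8): 12 holes -> [(2, 3), (3, 0), (3, 3), (4, 0), (4, 3), (5, 3), (10, 3), (11, 0), (11, 3), (12, 0), (12, 3), (13, 3)]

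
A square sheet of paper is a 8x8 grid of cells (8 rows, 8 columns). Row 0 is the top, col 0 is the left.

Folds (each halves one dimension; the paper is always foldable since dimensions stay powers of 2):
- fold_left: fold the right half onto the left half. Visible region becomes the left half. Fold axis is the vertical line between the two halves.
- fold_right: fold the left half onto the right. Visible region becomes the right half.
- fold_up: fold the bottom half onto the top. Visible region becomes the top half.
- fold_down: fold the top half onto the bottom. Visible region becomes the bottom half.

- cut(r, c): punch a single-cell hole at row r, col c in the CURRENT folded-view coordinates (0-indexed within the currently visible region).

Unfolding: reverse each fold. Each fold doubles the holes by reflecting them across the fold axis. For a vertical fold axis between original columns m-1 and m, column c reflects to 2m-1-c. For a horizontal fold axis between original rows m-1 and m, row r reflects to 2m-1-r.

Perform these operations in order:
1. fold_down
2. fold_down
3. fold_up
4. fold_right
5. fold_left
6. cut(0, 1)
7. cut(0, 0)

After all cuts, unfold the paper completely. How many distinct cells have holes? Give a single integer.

Answer: 64

Derivation:
Op 1 fold_down: fold axis h@4; visible region now rows[4,8) x cols[0,8) = 4x8
Op 2 fold_down: fold axis h@6; visible region now rows[6,8) x cols[0,8) = 2x8
Op 3 fold_up: fold axis h@7; visible region now rows[6,7) x cols[0,8) = 1x8
Op 4 fold_right: fold axis v@4; visible region now rows[6,7) x cols[4,8) = 1x4
Op 5 fold_left: fold axis v@6; visible region now rows[6,7) x cols[4,6) = 1x2
Op 6 cut(0, 1): punch at orig (6,5); cuts so far [(6, 5)]; region rows[6,7) x cols[4,6) = 1x2
Op 7 cut(0, 0): punch at orig (6,4); cuts so far [(6, 4), (6, 5)]; region rows[6,7) x cols[4,6) = 1x2
Unfold 1 (reflect across v@6): 4 holes -> [(6, 4), (6, 5), (6, 6), (6, 7)]
Unfold 2 (reflect across v@4): 8 holes -> [(6, 0), (6, 1), (6, 2), (6, 3), (6, 4), (6, 5), (6, 6), (6, 7)]
Unfold 3 (reflect across h@7): 16 holes -> [(6, 0), (6, 1), (6, 2), (6, 3), (6, 4), (6, 5), (6, 6), (6, 7), (7, 0), (7, 1), (7, 2), (7, 3), (7, 4), (7, 5), (7, 6), (7, 7)]
Unfold 4 (reflect across h@6): 32 holes -> [(4, 0), (4, 1), (4, 2), (4, 3), (4, 4), (4, 5), (4, 6), (4, 7), (5, 0), (5, 1), (5, 2), (5, 3), (5, 4), (5, 5), (5, 6), (5, 7), (6, 0), (6, 1), (6, 2), (6, 3), (6, 4), (6, 5), (6, 6), (6, 7), (7, 0), (7, 1), (7, 2), (7, 3), (7, 4), (7, 5), (7, 6), (7, 7)]
Unfold 5 (reflect across h@4): 64 holes -> [(0, 0), (0, 1), (0, 2), (0, 3), (0, 4), (0, 5), (0, 6), (0, 7), (1, 0), (1, 1), (1, 2), (1, 3), (1, 4), (1, 5), (1, 6), (1, 7), (2, 0), (2, 1), (2, 2), (2, 3), (2, 4), (2, 5), (2, 6), (2, 7), (3, 0), (3, 1), (3, 2), (3, 3), (3, 4), (3, 5), (3, 6), (3, 7), (4, 0), (4, 1), (4, 2), (4, 3), (4, 4), (4, 5), (4, 6), (4, 7), (5, 0), (5, 1), (5, 2), (5, 3), (5, 4), (5, 5), (5, 6), (5, 7), (6, 0), (6, 1), (6, 2), (6, 3), (6, 4), (6, 5), (6, 6), (6, 7), (7, 0), (7, 1), (7, 2), (7, 3), (7, 4), (7, 5), (7, 6), (7, 7)]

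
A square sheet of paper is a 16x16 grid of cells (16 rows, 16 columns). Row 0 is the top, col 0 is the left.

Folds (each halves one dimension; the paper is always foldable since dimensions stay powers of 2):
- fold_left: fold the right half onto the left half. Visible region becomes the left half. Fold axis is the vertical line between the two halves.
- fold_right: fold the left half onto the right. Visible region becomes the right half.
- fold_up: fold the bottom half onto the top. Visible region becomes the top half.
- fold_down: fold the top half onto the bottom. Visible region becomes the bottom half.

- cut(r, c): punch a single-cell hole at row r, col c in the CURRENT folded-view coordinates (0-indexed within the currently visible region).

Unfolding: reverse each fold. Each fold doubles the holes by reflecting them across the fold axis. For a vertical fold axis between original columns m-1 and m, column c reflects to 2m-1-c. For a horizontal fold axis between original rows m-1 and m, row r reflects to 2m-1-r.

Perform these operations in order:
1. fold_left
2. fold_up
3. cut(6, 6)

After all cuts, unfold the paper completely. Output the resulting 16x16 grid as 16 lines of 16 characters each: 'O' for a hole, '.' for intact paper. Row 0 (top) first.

Op 1 fold_left: fold axis v@8; visible region now rows[0,16) x cols[0,8) = 16x8
Op 2 fold_up: fold axis h@8; visible region now rows[0,8) x cols[0,8) = 8x8
Op 3 cut(6, 6): punch at orig (6,6); cuts so far [(6, 6)]; region rows[0,8) x cols[0,8) = 8x8
Unfold 1 (reflect across h@8): 2 holes -> [(6, 6), (9, 6)]
Unfold 2 (reflect across v@8): 4 holes -> [(6, 6), (6, 9), (9, 6), (9, 9)]

Answer: ................
................
................
................
................
................
......O..O......
................
................
......O..O......
................
................
................
................
................
................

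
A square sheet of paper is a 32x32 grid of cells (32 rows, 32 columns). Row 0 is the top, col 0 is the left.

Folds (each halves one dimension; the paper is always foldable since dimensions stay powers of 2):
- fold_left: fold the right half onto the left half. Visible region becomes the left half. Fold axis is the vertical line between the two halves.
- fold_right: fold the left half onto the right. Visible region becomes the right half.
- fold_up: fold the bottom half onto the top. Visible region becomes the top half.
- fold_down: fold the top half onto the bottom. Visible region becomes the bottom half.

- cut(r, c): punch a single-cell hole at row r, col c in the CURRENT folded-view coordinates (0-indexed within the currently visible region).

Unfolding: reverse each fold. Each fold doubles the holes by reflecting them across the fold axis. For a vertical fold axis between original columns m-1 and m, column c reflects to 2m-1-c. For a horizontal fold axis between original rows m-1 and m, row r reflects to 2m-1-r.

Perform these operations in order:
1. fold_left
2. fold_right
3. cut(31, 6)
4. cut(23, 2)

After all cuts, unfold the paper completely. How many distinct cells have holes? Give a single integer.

Answer: 8

Derivation:
Op 1 fold_left: fold axis v@16; visible region now rows[0,32) x cols[0,16) = 32x16
Op 2 fold_right: fold axis v@8; visible region now rows[0,32) x cols[8,16) = 32x8
Op 3 cut(31, 6): punch at orig (31,14); cuts so far [(31, 14)]; region rows[0,32) x cols[8,16) = 32x8
Op 4 cut(23, 2): punch at orig (23,10); cuts so far [(23, 10), (31, 14)]; region rows[0,32) x cols[8,16) = 32x8
Unfold 1 (reflect across v@8): 4 holes -> [(23, 5), (23, 10), (31, 1), (31, 14)]
Unfold 2 (reflect across v@16): 8 holes -> [(23, 5), (23, 10), (23, 21), (23, 26), (31, 1), (31, 14), (31, 17), (31, 30)]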